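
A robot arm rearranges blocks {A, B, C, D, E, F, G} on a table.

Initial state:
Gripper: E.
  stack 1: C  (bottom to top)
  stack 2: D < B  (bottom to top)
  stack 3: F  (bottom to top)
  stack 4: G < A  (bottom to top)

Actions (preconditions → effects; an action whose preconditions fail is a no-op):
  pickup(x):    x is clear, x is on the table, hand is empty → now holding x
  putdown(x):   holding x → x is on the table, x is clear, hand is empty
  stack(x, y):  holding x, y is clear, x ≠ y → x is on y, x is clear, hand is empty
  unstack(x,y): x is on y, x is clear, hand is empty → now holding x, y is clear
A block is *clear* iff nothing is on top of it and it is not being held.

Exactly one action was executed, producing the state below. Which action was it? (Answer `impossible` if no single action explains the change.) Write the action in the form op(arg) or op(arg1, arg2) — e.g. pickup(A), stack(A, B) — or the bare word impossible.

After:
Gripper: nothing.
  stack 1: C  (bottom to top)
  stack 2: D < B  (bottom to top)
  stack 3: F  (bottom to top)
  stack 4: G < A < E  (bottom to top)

stack(E, A)

target: towers=[C; D/B; F; G/A/E] holding=-
        putdown(E) → towers=[C; D/B; E; F; G/A] holding=-
       stack(E, B) → towers=[C; D/B/E; F; G/A] holding=-
       stack(E, F) → towers=[C; D/B; F/E; G/A] holding=-
       stack(E, A) → towers=[C; D/B; F; G/A/E] holding=-  ← match
       stack(E, C) → towers=[C/E; D/B; F; G/A] holding=-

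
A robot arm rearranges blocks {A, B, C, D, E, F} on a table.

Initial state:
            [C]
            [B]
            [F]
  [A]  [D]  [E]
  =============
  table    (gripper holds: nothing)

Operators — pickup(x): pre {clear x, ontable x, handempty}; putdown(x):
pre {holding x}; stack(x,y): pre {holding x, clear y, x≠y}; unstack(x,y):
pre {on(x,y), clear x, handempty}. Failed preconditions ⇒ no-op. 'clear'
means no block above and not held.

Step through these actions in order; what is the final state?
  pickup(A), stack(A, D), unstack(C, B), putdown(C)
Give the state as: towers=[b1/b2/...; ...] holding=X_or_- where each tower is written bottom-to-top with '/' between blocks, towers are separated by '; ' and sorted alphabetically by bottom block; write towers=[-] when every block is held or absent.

step 1 (pickup(A)): towers=[D; E/F/B/C] holding=A
step 2 (stack(A, D)): towers=[D/A; E/F/B/C] holding=-
step 3 (unstack(C, B)): towers=[D/A; E/F/B] holding=C
step 4 (putdown(C)): towers=[C; D/A; E/F/B] holding=-

towers=[C; D/A; E/F/B] holding=-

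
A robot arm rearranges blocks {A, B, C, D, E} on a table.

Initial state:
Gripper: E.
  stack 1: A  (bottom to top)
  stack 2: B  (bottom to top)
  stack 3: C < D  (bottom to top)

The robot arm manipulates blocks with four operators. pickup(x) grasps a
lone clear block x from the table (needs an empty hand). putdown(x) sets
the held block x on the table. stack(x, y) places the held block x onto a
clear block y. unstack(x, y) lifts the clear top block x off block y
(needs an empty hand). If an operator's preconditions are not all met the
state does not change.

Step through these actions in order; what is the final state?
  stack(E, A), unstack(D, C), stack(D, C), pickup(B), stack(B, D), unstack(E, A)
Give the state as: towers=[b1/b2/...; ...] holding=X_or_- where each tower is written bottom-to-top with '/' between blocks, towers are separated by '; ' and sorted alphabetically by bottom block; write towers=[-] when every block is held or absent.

step 1 (stack(E, A)): towers=[A/E; B; C/D] holding=-
step 2 (unstack(D, C)): towers=[A/E; B; C] holding=D
step 3 (stack(D, C)): towers=[A/E; B; C/D] holding=-
step 4 (pickup(B)): towers=[A/E; C/D] holding=B
step 5 (stack(B, D)): towers=[A/E; C/D/B] holding=-
step 6 (unstack(E, A)): towers=[A; C/D/B] holding=E

towers=[A; C/D/B] holding=E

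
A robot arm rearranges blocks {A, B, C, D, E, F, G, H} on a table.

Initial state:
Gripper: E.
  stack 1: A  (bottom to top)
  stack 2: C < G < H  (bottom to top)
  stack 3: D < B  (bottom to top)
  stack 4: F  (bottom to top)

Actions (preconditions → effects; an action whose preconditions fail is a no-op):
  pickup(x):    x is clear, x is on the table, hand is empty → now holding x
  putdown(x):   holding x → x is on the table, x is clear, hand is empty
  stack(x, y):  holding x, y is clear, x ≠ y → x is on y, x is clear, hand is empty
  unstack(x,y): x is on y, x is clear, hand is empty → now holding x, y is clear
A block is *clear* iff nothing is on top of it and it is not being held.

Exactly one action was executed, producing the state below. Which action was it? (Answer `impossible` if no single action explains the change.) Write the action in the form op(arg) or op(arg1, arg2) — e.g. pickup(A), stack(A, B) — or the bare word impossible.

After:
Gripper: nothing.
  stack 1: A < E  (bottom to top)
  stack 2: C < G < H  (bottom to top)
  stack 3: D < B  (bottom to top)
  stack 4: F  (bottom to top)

target: towers=[A/E; C/G/H; D/B; F] holding=-
        putdown(E) → towers=[A; C/G/H; D/B; E; F] holding=-
       stack(E, A) → towers=[A/E; C/G/H; D/B; F] holding=-  ← match
       stack(E, H) → towers=[A; C/G/H/E; D/B; F] holding=-
       stack(E, B) → towers=[A; C/G/H; D/B/E; F] holding=-
       stack(E, F) → towers=[A; C/G/H; D/B; F/E] holding=-

stack(E, A)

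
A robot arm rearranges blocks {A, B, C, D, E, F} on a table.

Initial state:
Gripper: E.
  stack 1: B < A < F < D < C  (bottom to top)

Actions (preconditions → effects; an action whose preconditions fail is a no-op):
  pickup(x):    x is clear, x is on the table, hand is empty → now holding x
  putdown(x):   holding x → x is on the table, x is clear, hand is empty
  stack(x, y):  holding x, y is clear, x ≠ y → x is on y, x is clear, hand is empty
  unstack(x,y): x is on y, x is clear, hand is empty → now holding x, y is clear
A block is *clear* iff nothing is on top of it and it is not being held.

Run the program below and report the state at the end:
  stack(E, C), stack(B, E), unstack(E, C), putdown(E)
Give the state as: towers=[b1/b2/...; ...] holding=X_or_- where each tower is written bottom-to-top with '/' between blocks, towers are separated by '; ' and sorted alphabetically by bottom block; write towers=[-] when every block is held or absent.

towers=[B/A/F/D/C; E] holding=-

step 1 (stack(E, C)): towers=[B/A/F/D/C/E] holding=-
step 2 (stack(B, E)) [no-op]: towers=[B/A/F/D/C/E] holding=-
step 3 (unstack(E, C)): towers=[B/A/F/D/C] holding=E
step 4 (putdown(E)): towers=[B/A/F/D/C; E] holding=-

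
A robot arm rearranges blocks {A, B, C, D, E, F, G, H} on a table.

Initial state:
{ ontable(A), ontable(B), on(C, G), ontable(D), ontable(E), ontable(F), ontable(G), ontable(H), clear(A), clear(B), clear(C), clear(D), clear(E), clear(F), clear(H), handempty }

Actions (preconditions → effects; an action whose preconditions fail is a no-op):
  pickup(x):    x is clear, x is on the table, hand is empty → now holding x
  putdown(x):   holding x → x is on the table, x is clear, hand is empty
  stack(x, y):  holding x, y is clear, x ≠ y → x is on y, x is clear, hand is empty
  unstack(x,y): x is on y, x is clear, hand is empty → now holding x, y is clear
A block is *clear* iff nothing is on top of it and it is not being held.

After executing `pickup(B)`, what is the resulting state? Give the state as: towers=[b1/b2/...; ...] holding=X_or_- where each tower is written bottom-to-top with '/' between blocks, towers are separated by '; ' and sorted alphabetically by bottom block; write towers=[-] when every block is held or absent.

before: towers=[A; B; D; E; F; G/C; H] holding=-
pre[pickup(B)]: clear(B) ✓, ontable(B) ✓, handempty ✓
all met → apply pickup(B)
after:  towers=[A; D; E; F; G/C; H] holding=B

towers=[A; D; E; F; G/C; H] holding=B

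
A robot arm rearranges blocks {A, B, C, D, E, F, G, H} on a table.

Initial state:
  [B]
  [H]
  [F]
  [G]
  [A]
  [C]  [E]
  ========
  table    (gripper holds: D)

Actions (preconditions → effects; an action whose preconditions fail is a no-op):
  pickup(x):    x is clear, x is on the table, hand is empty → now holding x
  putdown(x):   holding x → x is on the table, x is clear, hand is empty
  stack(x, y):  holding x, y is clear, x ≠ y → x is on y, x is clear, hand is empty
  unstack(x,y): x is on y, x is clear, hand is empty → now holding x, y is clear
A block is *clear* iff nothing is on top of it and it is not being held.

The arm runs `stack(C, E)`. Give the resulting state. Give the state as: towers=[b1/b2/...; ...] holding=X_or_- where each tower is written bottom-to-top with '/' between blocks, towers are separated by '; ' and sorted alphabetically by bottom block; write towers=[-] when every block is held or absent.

before: towers=[C/A/G/F/H/B; E] holding=D
pre[stack(C, E)]: holding(C) ✗, clear(E) ✓, C≠E ✓
holding(C) unmet → stack(C, E) is a no-op
after:  towers=[C/A/G/F/H/B; E] holding=D

towers=[C/A/G/F/H/B; E] holding=D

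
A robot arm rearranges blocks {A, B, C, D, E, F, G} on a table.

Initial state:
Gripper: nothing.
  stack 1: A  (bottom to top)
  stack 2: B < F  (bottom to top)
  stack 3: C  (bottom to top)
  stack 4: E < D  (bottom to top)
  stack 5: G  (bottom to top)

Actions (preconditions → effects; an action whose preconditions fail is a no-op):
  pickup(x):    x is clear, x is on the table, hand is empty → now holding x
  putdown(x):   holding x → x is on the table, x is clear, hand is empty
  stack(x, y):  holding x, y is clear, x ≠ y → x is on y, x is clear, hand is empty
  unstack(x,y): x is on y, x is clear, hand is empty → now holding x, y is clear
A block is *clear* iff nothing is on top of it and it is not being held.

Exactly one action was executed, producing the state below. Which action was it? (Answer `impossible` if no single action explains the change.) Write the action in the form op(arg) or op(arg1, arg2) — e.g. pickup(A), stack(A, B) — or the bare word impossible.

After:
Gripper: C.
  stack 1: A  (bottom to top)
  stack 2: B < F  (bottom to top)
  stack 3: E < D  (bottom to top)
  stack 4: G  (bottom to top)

target: towers=[A; B/F; E/D; G] holding=C
     unstack(F, B) → towers=[A; B; C; E/D; G] holding=F
         pickup(G) → towers=[A; B/F; C; E/D] holding=G
     unstack(D, E) → towers=[A; B/F; C; E; G] holding=D
         pickup(A) → towers=[B/F; C; E/D; G] holding=A
         pickup(C) → towers=[A; B/F; E/D; G] holding=C  ← match

pickup(C)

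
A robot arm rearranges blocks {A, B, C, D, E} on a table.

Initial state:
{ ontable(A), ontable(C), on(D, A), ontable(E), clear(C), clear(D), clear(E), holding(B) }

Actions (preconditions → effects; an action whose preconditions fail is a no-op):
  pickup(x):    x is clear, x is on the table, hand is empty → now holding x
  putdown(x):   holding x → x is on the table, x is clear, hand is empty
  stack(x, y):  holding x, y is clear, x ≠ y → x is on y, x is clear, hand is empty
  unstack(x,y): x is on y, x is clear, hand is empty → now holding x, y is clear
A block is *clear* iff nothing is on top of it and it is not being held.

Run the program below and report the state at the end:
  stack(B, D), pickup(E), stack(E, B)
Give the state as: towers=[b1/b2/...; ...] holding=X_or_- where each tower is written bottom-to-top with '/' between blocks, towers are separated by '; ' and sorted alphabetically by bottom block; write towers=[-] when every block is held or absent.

towers=[A/D/B/E; C] holding=-

step 1 (stack(B, D)): towers=[A/D/B; C; E] holding=-
step 2 (pickup(E)): towers=[A/D/B; C] holding=E
step 3 (stack(E, B)): towers=[A/D/B/E; C] holding=-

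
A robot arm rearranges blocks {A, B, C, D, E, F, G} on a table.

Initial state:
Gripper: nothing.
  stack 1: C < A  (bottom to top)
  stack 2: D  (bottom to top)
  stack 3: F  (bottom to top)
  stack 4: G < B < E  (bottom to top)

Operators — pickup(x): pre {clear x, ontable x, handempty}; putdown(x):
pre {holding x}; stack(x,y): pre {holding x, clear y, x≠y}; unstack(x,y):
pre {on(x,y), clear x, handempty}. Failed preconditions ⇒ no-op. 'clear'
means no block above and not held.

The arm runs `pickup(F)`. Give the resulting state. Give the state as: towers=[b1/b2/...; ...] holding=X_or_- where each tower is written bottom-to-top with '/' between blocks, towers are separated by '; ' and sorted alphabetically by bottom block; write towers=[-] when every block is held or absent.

before: towers=[C/A; D; F; G/B/E] holding=-
pre[pickup(F)]: clear(F) yes, ontable(F) yes, handempty yes
all met → apply pickup(F)
after:  towers=[C/A; D; G/B/E] holding=F

towers=[C/A; D; G/B/E] holding=F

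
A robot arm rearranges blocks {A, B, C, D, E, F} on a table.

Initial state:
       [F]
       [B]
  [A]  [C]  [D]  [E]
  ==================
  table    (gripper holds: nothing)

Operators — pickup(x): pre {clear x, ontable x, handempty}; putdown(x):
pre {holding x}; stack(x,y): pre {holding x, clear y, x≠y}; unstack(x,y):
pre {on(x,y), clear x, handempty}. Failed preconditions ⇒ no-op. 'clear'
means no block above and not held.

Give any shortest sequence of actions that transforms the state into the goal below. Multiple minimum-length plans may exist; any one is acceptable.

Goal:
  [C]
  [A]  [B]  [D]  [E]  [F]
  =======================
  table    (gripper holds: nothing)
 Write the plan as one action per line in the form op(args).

unstack(F, B)
putdown(F)
unstack(B, C)
putdown(B)
pickup(C)
stack(C, A)

step 1 (unstack(F, B)): towers=[A; C/B; D; E] holding=F
step 2 (putdown(F)): towers=[A; C/B; D; E; F] holding=-
step 3 (unstack(B, C)): towers=[A; C; D; E; F] holding=B
step 4 (putdown(B)): towers=[A; B; C; D; E; F] holding=-
step 5 (pickup(C)): towers=[A; B; D; E; F] holding=C
step 6 (stack(C, A)): towers=[A/C; B; D; E; F] holding=-
goal check: towers=[A/C; B; D; E; F] holding=- — reached (length 6, optimal by BFS)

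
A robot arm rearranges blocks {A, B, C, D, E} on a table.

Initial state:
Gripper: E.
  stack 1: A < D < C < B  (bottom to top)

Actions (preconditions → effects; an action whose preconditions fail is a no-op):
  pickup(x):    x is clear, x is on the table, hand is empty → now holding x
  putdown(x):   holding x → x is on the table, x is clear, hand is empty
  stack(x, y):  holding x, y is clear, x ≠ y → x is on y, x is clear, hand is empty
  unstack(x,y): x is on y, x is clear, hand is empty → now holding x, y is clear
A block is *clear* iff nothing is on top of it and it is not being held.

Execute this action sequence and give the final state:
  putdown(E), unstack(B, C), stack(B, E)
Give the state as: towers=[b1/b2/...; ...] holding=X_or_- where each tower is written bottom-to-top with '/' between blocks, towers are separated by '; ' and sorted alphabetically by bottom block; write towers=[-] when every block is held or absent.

towers=[A/D/C; E/B] holding=-

step 1 (putdown(E)): towers=[A/D/C/B; E] holding=-
step 2 (unstack(B, C)): towers=[A/D/C; E] holding=B
step 3 (stack(B, E)): towers=[A/D/C; E/B] holding=-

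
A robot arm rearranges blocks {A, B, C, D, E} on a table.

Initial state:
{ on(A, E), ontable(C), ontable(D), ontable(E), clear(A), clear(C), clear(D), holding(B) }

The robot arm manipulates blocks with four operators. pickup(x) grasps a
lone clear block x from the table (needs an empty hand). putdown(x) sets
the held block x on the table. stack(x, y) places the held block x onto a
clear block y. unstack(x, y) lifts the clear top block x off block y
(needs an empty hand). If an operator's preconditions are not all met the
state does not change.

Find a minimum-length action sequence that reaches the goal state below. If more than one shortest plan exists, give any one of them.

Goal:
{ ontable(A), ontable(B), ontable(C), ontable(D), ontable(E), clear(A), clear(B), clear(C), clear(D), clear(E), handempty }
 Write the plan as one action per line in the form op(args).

step 1 (putdown(B)): towers=[B; C; D; E/A] holding=-
step 2 (unstack(A, E)): towers=[B; C; D; E] holding=A
step 3 (putdown(A)): towers=[A; B; C; D; E] holding=-
goal check: towers=[A; B; C; D; E] holding=- — reached (length 3, optimal by BFS)

putdown(B)
unstack(A, E)
putdown(A)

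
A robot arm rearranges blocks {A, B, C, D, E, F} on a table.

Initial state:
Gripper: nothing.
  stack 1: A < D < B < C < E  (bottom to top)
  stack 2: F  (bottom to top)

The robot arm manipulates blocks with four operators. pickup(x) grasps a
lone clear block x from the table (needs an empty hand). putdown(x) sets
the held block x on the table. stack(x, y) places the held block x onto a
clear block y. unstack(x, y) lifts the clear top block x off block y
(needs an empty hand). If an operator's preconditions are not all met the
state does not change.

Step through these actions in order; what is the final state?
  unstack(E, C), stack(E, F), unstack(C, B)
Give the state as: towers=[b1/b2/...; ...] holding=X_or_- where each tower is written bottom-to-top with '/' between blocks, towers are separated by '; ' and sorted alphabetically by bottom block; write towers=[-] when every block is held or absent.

towers=[A/D/B; F/E] holding=C

step 1 (unstack(E, C)): towers=[A/D/B/C; F] holding=E
step 2 (stack(E, F)): towers=[A/D/B/C; F/E] holding=-
step 3 (unstack(C, B)): towers=[A/D/B; F/E] holding=C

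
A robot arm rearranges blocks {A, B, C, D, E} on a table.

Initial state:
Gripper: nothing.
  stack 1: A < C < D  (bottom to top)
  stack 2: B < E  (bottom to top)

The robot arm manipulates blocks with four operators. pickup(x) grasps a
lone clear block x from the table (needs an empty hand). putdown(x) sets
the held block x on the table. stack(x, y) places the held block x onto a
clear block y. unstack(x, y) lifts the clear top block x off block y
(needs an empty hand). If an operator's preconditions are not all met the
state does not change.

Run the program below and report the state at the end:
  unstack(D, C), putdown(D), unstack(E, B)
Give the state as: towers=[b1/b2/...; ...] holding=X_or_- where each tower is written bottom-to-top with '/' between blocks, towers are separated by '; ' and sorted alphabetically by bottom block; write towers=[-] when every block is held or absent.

step 1 (unstack(D, C)): towers=[A/C; B/E] holding=D
step 2 (putdown(D)): towers=[A/C; B/E; D] holding=-
step 3 (unstack(E, B)): towers=[A/C; B; D] holding=E

towers=[A/C; B; D] holding=E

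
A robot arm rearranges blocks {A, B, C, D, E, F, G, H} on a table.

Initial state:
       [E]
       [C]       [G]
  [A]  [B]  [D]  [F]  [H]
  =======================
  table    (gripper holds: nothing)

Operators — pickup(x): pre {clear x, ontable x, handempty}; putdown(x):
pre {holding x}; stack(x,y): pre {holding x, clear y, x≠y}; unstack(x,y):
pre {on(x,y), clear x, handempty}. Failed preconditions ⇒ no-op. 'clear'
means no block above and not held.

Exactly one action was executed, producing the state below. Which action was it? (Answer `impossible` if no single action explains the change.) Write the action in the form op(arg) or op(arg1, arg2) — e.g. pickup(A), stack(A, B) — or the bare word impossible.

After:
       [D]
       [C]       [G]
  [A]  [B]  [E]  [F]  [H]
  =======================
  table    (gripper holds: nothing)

target: towers=[A; B/C/D; E; F/G; H] holding=-
     unstack(G, F) → towers=[A; B/C/E; D; F; H] holding=G
         pickup(A) → towers=[B/C/E; D; F/G; H] holding=A
     unstack(E, C) → towers=[A; B/C; D; F/G; H] holding=E
         pickup(H) → towers=[A; B/C/E; D; F/G] holding=H
         pickup(D) → towers=[A; B/C/E; F/G; H] holding=D
none of the 5 applicable actions match → impossible

impossible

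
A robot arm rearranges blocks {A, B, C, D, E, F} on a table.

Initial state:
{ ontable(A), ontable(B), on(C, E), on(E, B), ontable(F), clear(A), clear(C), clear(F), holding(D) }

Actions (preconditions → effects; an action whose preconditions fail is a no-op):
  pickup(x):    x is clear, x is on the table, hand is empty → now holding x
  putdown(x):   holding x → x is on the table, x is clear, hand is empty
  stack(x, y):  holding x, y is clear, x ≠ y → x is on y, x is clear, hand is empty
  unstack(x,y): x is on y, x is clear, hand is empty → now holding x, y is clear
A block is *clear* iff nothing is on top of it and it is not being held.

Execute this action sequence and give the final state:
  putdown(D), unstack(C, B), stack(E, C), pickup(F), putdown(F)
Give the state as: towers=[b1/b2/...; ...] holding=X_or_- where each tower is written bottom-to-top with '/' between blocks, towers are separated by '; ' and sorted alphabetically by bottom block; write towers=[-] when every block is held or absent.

step 1 (putdown(D)): towers=[A; B/E/C; D; F] holding=-
step 2 (unstack(C, B)) [no-op]: towers=[A; B/E/C; D; F] holding=-
step 3 (stack(E, C)) [no-op]: towers=[A; B/E/C; D; F] holding=-
step 4 (pickup(F)): towers=[A; B/E/C; D] holding=F
step 5 (putdown(F)): towers=[A; B/E/C; D; F] holding=-

towers=[A; B/E/C; D; F] holding=-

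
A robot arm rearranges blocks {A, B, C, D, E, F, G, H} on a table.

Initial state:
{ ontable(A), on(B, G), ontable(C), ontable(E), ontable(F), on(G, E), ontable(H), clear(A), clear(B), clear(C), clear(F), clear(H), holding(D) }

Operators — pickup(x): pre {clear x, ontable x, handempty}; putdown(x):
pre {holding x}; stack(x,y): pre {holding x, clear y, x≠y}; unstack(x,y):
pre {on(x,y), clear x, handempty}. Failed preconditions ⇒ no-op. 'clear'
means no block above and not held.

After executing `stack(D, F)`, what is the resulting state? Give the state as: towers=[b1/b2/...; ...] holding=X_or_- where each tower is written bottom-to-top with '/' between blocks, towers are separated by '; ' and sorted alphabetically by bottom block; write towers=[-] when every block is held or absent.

towers=[A; C; E/G/B; F/D; H] holding=-

before: towers=[A; C; E/G/B; F; H] holding=D
pre[stack(D, F)]: holding(D) yes, clear(F) yes, D≠F yes
all met → apply stack(D, F)
after:  towers=[A; C; E/G/B; F/D; H] holding=-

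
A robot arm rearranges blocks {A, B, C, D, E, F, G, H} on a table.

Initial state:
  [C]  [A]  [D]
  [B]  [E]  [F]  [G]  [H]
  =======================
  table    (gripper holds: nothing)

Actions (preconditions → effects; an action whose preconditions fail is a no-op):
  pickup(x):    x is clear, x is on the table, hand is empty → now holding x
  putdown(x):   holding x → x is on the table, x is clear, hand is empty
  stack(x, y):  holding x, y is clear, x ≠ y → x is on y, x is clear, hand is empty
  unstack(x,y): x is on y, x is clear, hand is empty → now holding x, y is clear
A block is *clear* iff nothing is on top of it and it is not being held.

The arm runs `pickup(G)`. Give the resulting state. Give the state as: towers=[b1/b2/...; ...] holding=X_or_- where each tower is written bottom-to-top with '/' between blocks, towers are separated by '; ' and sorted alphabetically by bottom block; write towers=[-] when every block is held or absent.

towers=[B/C; E/A; F/D; H] holding=G

before: towers=[B/C; E/A; F/D; G; H] holding=-
pre[pickup(G)]: clear(G) ✓, ontable(G) ✓, handempty ✓
all met → apply pickup(G)
after:  towers=[B/C; E/A; F/D; H] holding=G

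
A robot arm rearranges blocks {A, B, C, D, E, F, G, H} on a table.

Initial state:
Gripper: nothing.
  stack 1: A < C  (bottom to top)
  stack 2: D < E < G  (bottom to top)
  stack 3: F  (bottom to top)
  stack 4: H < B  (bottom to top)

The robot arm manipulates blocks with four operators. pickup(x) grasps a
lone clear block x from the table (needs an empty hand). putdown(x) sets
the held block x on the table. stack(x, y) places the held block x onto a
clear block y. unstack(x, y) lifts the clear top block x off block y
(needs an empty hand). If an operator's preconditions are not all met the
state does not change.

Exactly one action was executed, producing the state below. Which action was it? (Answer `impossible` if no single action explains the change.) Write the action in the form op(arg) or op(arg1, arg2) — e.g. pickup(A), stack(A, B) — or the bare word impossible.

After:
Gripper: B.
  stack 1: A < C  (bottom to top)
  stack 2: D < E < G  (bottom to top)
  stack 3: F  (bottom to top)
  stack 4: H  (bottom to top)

unstack(B, H)

target: towers=[A/C; D/E/G; F; H] holding=B
     unstack(G, E) → towers=[A/C; D/E; F; H/B] holding=G
     unstack(B, H) → towers=[A/C; D/E/G; F; H] holding=B  ← match
         pickup(F) → towers=[A/C; D/E/G; H/B] holding=F
     unstack(C, A) → towers=[A; D/E/G; F; H/B] holding=C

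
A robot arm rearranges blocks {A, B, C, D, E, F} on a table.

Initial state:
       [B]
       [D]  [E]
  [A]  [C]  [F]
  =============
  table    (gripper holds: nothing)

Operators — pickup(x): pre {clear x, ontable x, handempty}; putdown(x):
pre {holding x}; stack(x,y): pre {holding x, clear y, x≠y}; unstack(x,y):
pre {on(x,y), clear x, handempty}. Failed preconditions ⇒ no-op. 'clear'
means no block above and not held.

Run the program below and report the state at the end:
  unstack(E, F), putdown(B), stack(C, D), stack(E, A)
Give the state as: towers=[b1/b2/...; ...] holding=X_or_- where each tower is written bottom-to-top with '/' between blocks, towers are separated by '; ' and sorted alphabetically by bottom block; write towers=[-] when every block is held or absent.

step 1 (unstack(E, F)): towers=[A; C/D/B; F] holding=E
step 2 (putdown(B)) [no-op]: towers=[A; C/D/B; F] holding=E
step 3 (stack(C, D)) [no-op]: towers=[A; C/D/B; F] holding=E
step 4 (stack(E, A)): towers=[A/E; C/D/B; F] holding=-

towers=[A/E; C/D/B; F] holding=-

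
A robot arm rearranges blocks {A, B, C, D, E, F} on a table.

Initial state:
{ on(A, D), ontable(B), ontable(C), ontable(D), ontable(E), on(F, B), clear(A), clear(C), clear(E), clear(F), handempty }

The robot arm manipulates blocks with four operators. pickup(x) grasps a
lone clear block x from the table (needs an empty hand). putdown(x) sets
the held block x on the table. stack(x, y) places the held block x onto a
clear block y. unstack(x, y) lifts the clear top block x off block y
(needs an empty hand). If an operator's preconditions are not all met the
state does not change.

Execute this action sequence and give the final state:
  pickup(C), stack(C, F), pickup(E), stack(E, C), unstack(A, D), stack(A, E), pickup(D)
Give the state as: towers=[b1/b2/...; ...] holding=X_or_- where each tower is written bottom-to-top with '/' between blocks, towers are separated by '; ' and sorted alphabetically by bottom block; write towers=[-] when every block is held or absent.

step 1 (pickup(C)): towers=[B/F; D/A; E] holding=C
step 2 (stack(C, F)): towers=[B/F/C; D/A; E] holding=-
step 3 (pickup(E)): towers=[B/F/C; D/A] holding=E
step 4 (stack(E, C)): towers=[B/F/C/E; D/A] holding=-
step 5 (unstack(A, D)): towers=[B/F/C/E; D] holding=A
step 6 (stack(A, E)): towers=[B/F/C/E/A; D] holding=-
step 7 (pickup(D)): towers=[B/F/C/E/A] holding=D

towers=[B/F/C/E/A] holding=D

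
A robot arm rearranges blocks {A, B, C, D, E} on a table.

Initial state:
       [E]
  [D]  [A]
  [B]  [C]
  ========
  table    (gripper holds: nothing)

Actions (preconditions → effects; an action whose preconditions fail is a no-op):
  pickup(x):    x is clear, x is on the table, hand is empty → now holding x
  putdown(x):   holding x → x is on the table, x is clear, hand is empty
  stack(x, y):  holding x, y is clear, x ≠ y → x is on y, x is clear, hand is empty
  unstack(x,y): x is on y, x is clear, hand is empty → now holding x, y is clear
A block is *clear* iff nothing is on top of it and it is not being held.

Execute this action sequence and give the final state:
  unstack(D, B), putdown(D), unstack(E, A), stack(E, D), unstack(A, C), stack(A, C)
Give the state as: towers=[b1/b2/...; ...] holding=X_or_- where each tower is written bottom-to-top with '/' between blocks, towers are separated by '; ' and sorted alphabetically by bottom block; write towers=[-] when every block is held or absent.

towers=[B; C/A; D/E] holding=-

step 1 (unstack(D, B)): towers=[B; C/A/E] holding=D
step 2 (putdown(D)): towers=[B; C/A/E; D] holding=-
step 3 (unstack(E, A)): towers=[B; C/A; D] holding=E
step 4 (stack(E, D)): towers=[B; C/A; D/E] holding=-
step 5 (unstack(A, C)): towers=[B; C; D/E] holding=A
step 6 (stack(A, C)): towers=[B; C/A; D/E] holding=-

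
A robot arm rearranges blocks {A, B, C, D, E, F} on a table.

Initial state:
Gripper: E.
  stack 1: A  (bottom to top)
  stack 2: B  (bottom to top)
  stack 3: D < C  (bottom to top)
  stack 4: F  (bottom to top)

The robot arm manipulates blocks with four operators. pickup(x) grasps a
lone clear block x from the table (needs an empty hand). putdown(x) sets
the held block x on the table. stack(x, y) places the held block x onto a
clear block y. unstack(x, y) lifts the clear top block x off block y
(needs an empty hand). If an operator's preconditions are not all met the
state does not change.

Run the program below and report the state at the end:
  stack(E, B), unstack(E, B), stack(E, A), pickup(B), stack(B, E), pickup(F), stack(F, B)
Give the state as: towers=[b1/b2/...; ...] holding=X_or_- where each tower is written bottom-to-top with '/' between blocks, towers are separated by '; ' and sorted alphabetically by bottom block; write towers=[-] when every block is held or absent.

step 1 (stack(E, B)): towers=[A; B/E; D/C; F] holding=-
step 2 (unstack(E, B)): towers=[A; B; D/C; F] holding=E
step 3 (stack(E, A)): towers=[A/E; B; D/C; F] holding=-
step 4 (pickup(B)): towers=[A/E; D/C; F] holding=B
step 5 (stack(B, E)): towers=[A/E/B; D/C; F] holding=-
step 6 (pickup(F)): towers=[A/E/B; D/C] holding=F
step 7 (stack(F, B)): towers=[A/E/B/F; D/C] holding=-

towers=[A/E/B/F; D/C] holding=-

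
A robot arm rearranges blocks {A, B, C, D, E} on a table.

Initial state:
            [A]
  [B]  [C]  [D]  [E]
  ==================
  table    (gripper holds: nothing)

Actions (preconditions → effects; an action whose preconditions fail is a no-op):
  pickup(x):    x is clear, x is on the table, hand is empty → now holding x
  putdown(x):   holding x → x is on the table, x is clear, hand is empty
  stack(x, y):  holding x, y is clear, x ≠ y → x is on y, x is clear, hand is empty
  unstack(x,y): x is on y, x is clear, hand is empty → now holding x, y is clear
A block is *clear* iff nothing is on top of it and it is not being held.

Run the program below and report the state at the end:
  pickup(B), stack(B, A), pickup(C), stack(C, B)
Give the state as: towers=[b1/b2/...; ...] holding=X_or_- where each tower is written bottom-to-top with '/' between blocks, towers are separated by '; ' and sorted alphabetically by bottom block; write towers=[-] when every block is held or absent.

step 1 (pickup(B)): towers=[C; D/A; E] holding=B
step 2 (stack(B, A)): towers=[C; D/A/B; E] holding=-
step 3 (pickup(C)): towers=[D/A/B; E] holding=C
step 4 (stack(C, B)): towers=[D/A/B/C; E] holding=-

towers=[D/A/B/C; E] holding=-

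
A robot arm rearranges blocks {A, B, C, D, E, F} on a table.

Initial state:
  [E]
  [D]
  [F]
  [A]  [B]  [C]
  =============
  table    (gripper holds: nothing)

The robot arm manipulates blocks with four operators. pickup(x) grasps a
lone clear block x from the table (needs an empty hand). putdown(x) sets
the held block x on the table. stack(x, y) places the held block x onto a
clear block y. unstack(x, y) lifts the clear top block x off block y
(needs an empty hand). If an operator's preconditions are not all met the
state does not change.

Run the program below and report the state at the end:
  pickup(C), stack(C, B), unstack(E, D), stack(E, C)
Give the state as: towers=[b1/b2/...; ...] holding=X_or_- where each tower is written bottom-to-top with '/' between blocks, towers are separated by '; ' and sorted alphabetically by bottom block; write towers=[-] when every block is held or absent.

towers=[A/F/D; B/C/E] holding=-

step 1 (pickup(C)): towers=[A/F/D/E; B] holding=C
step 2 (stack(C, B)): towers=[A/F/D/E; B/C] holding=-
step 3 (unstack(E, D)): towers=[A/F/D; B/C] holding=E
step 4 (stack(E, C)): towers=[A/F/D; B/C/E] holding=-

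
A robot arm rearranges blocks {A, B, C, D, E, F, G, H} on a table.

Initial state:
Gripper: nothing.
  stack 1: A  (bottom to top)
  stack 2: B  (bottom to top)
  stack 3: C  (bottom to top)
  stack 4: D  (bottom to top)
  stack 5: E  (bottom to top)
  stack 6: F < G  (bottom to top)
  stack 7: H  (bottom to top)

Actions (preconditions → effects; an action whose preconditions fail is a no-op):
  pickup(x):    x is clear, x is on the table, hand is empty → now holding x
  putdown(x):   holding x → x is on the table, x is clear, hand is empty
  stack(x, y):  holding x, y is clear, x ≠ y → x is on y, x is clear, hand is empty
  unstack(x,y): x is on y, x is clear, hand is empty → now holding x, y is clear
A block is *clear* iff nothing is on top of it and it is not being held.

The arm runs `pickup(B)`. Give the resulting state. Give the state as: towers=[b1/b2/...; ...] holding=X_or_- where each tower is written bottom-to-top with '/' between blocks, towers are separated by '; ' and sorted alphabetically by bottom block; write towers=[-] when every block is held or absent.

before: towers=[A; B; C; D; E; F/G; H] holding=-
pre[pickup(B)]: clear(B) ok, ontable(B) ok, handempty ok
all met → apply pickup(B)
after:  towers=[A; C; D; E; F/G; H] holding=B

towers=[A; C; D; E; F/G; H] holding=B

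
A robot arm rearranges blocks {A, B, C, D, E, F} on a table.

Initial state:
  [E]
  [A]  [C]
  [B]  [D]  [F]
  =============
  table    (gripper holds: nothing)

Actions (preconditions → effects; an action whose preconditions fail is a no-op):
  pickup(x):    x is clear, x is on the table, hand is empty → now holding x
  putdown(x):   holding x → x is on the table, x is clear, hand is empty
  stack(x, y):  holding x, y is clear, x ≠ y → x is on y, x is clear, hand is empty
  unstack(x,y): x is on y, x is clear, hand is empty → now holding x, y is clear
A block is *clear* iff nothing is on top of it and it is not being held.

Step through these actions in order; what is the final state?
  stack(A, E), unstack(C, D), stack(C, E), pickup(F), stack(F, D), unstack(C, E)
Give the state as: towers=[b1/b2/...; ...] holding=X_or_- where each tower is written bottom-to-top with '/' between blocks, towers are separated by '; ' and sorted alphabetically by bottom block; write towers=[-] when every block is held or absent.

step 1 (stack(A, E)) [no-op]: towers=[B/A/E; D/C; F] holding=-
step 2 (unstack(C, D)): towers=[B/A/E; D; F] holding=C
step 3 (stack(C, E)): towers=[B/A/E/C; D; F] holding=-
step 4 (pickup(F)): towers=[B/A/E/C; D] holding=F
step 5 (stack(F, D)): towers=[B/A/E/C; D/F] holding=-
step 6 (unstack(C, E)): towers=[B/A/E; D/F] holding=C

towers=[B/A/E; D/F] holding=C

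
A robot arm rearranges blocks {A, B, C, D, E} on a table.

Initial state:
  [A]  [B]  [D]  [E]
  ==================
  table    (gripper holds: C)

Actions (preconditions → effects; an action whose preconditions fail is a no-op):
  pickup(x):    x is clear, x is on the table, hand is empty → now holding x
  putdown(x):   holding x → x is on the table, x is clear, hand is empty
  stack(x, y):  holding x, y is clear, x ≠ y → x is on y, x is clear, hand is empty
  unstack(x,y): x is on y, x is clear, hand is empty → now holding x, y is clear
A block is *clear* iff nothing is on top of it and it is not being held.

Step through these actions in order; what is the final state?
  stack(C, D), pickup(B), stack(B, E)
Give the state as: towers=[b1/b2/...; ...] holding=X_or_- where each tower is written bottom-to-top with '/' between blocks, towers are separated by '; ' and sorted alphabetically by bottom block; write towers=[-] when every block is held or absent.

step 1 (stack(C, D)): towers=[A; B; D/C; E] holding=-
step 2 (pickup(B)): towers=[A; D/C; E] holding=B
step 3 (stack(B, E)): towers=[A; D/C; E/B] holding=-

towers=[A; D/C; E/B] holding=-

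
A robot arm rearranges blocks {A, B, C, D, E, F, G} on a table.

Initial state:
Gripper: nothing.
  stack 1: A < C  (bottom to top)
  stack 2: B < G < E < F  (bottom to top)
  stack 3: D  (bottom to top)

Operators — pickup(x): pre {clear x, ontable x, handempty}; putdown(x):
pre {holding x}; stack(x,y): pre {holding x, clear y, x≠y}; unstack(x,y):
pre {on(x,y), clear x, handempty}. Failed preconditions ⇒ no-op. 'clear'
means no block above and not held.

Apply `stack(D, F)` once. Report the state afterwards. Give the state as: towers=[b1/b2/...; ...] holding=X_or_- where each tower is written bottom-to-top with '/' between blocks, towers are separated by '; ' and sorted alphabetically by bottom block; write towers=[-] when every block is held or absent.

before: towers=[A/C; B/G/E/F; D] holding=-
pre[stack(D, F)]: holding(D) fail, clear(F) ok, D≠F ok
holding(D) unmet → stack(D, F) is a no-op
after:  towers=[A/C; B/G/E/F; D] holding=-

towers=[A/C; B/G/E/F; D] holding=-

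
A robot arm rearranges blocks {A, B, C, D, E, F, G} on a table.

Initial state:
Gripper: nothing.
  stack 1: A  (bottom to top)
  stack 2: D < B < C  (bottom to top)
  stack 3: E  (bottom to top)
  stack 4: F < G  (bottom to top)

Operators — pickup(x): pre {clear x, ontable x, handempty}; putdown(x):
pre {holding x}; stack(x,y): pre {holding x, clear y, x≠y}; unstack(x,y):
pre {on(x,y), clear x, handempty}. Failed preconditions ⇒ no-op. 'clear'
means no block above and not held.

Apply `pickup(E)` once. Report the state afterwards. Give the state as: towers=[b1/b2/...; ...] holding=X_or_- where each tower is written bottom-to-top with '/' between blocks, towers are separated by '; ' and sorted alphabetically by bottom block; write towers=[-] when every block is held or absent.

towers=[A; D/B/C; F/G] holding=E

before: towers=[A; D/B/C; E; F/G] holding=-
pre[pickup(E)]: clear(E) ✓, ontable(E) ✓, handempty ✓
all met → apply pickup(E)
after:  towers=[A; D/B/C; F/G] holding=E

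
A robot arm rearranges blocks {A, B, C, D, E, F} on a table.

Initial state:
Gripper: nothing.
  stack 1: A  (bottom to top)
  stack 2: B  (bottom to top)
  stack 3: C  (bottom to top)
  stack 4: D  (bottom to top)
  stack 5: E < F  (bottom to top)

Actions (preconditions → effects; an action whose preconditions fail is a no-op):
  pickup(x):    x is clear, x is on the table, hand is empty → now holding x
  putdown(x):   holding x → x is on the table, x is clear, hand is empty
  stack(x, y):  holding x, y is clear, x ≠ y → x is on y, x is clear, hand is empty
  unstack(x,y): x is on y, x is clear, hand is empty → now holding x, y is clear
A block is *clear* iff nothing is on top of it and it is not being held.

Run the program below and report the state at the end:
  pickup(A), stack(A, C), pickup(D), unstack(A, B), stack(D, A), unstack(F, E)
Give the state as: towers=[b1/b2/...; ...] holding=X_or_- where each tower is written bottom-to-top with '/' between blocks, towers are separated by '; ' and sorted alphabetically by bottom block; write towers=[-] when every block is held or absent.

towers=[B; C/A/D; E] holding=F

step 1 (pickup(A)): towers=[B; C; D; E/F] holding=A
step 2 (stack(A, C)): towers=[B; C/A; D; E/F] holding=-
step 3 (pickup(D)): towers=[B; C/A; E/F] holding=D
step 4 (unstack(A, B)) [no-op]: towers=[B; C/A; E/F] holding=D
step 5 (stack(D, A)): towers=[B; C/A/D; E/F] holding=-
step 6 (unstack(F, E)): towers=[B; C/A/D; E] holding=F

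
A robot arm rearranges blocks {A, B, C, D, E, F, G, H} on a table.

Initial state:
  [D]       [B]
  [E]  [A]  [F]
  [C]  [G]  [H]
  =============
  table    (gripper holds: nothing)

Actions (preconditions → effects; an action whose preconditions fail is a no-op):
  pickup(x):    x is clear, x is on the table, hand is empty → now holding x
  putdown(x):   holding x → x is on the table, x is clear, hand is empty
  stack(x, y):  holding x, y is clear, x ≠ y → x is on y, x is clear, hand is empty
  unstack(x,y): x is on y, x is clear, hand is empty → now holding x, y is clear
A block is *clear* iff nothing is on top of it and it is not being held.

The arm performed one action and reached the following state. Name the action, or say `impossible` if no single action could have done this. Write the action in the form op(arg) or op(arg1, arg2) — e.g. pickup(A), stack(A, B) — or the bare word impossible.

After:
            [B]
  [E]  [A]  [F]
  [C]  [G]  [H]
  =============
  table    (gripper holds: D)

target: towers=[C/E; G/A; H/F/B] holding=D
     unstack(A, G) → towers=[C/E/D; G; H/F/B] holding=A
     unstack(B, F) → towers=[C/E/D; G/A; H/F] holding=B
     unstack(D, E) → towers=[C/E; G/A; H/F/B] holding=D  ← match

unstack(D, E)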